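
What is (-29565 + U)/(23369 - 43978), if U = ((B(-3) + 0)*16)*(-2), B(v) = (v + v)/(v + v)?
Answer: 29597/20609 ≈ 1.4361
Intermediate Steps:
B(v) = 1 (B(v) = (2*v)/((2*v)) = (2*v)*(1/(2*v)) = 1)
U = -32 (U = ((1 + 0)*16)*(-2) = (1*16)*(-2) = 16*(-2) = -32)
(-29565 + U)/(23369 - 43978) = (-29565 - 32)/(23369 - 43978) = -29597/(-20609) = -29597*(-1/20609) = 29597/20609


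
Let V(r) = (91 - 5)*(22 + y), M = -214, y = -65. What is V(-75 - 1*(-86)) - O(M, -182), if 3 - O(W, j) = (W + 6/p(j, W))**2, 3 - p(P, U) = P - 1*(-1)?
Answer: 356173961/8464 ≈ 42081.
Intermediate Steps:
p(P, U) = 2 - P (p(P, U) = 3 - (P - 1*(-1)) = 3 - (P + 1) = 3 - (1 + P) = 3 + (-1 - P) = 2 - P)
V(r) = -3698 (V(r) = (91 - 5)*(22 - 65) = 86*(-43) = -3698)
O(W, j) = 3 - (W + 6/(2 - j))**2
V(-75 - 1*(-86)) - O(M, -182) = -3698 - (3 - (-6 - 2*(-214) - 214*(-182))**2/(-2 - 182)**2) = -3698 - (3 - 1*(-6 + 428 + 38948)**2/(-184)**2) = -3698 - (3 - 1*1/33856*39370**2) = -3698 - (3 - 1*1/33856*1549996900) = -3698 - (3 - 387499225/8464) = -3698 - 1*(-387473833/8464) = -3698 + 387473833/8464 = 356173961/8464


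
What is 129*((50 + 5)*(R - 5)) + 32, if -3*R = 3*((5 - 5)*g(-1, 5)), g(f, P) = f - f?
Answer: -35443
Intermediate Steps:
g(f, P) = 0
R = 0 (R = -(5 - 5)*0 = -0*0 = -0 = -1/3*0 = 0)
129*((50 + 5)*(R - 5)) + 32 = 129*((50 + 5)*(0 - 5)) + 32 = 129*(55*(-5)) + 32 = 129*(-275) + 32 = -35475 + 32 = -35443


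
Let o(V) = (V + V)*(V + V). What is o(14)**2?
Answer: 614656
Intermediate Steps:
o(V) = 4*V**2 (o(V) = (2*V)*(2*V) = 4*V**2)
o(14)**2 = (4*14**2)**2 = (4*196)**2 = 784**2 = 614656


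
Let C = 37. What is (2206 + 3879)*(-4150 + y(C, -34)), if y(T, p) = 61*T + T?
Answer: -11293760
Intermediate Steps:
y(T, p) = 62*T
(2206 + 3879)*(-4150 + y(C, -34)) = (2206 + 3879)*(-4150 + 62*37) = 6085*(-4150 + 2294) = 6085*(-1856) = -11293760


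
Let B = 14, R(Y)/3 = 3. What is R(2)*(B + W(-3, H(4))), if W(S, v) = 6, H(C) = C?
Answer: 180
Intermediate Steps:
R(Y) = 9 (R(Y) = 3*3 = 9)
R(2)*(B + W(-3, H(4))) = 9*(14 + 6) = 9*20 = 180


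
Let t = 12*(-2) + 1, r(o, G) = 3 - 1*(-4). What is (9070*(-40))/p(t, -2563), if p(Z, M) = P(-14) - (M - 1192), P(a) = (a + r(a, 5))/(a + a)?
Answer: -1451200/15021 ≈ -96.611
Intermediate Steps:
r(o, G) = 7 (r(o, G) = 3 + 4 = 7)
P(a) = (7 + a)/(2*a) (P(a) = (a + 7)/(a + a) = (7 + a)/((2*a)) = (7 + a)*(1/(2*a)) = (7 + a)/(2*a))
t = -23 (t = -24 + 1 = -23)
p(Z, M) = 4769/4 - M (p(Z, M) = (½)*(7 - 14)/(-14) - (M - 1192) = (½)*(-1/14)*(-7) - (-1192 + M) = ¼ + (1192 - M) = 4769/4 - M)
(9070*(-40))/p(t, -2563) = (9070*(-40))/(4769/4 - 1*(-2563)) = -362800/(4769/4 + 2563) = -362800/15021/4 = -362800*4/15021 = -1451200/15021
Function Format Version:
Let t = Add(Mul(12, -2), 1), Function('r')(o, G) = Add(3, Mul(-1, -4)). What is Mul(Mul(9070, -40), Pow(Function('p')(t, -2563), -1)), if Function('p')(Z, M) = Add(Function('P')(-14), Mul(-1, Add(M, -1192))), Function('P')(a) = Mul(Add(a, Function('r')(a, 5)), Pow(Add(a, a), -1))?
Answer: Rational(-1451200, 15021) ≈ -96.611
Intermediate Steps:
Function('r')(o, G) = 7 (Function('r')(o, G) = Add(3, 4) = 7)
Function('P')(a) = Mul(Rational(1, 2), Pow(a, -1), Add(7, a)) (Function('P')(a) = Mul(Add(a, 7), Pow(Add(a, a), -1)) = Mul(Add(7, a), Pow(Mul(2, a), -1)) = Mul(Add(7, a), Mul(Rational(1, 2), Pow(a, -1))) = Mul(Rational(1, 2), Pow(a, -1), Add(7, a)))
t = -23 (t = Add(-24, 1) = -23)
Function('p')(Z, M) = Add(Rational(4769, 4), Mul(-1, M)) (Function('p')(Z, M) = Add(Mul(Rational(1, 2), Pow(-14, -1), Add(7, -14)), Mul(-1, Add(M, -1192))) = Add(Mul(Rational(1, 2), Rational(-1, 14), -7), Mul(-1, Add(-1192, M))) = Add(Rational(1, 4), Add(1192, Mul(-1, M))) = Add(Rational(4769, 4), Mul(-1, M)))
Mul(Mul(9070, -40), Pow(Function('p')(t, -2563), -1)) = Mul(Mul(9070, -40), Pow(Add(Rational(4769, 4), Mul(-1, -2563)), -1)) = Mul(-362800, Pow(Add(Rational(4769, 4), 2563), -1)) = Mul(-362800, Pow(Rational(15021, 4), -1)) = Mul(-362800, Rational(4, 15021)) = Rational(-1451200, 15021)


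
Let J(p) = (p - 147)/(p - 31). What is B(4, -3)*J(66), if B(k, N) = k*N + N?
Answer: 243/7 ≈ 34.714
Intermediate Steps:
J(p) = (-147 + p)/(-31 + p)
B(k, N) = N + N*k (B(k, N) = N*k + N = N + N*k)
B(4, -3)*J(66) = (-3*(1 + 4))*((-147 + 66)/(-31 + 66)) = (-3*5)*(-81/35) = -3*(-81)/7 = -15*(-81/35) = 243/7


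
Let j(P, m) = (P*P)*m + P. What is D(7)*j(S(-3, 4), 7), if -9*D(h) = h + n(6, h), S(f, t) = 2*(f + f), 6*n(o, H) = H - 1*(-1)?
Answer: -8300/9 ≈ -922.22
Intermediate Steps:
n(o, H) = ⅙ + H/6 (n(o, H) = (H - 1*(-1))/6 = (H + 1)/6 = (1 + H)/6 = ⅙ + H/6)
S(f, t) = 4*f (S(f, t) = 2*(2*f) = 4*f)
j(P, m) = P + m*P² (j(P, m) = P²*m + P = m*P² + P = P + m*P²)
D(h) = -1/54 - 7*h/54 (D(h) = -(h + (⅙ + h/6))/9 = -(⅙ + 7*h/6)/9 = -1/54 - 7*h/54)
D(7)*j(S(-3, 4), 7) = (-1/54 - 7/54*7)*((4*(-3))*(1 + (4*(-3))*7)) = (-1/54 - 49/54)*(-12*(1 - 12*7)) = -(-100)*(1 - 84)/9 = -(-100)*(-83)/9 = -25/27*996 = -8300/9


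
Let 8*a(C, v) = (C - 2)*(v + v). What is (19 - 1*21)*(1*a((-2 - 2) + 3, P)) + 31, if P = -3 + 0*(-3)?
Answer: 53/2 ≈ 26.500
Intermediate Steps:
P = -3 (P = -3 + 0 = -3)
a(C, v) = v*(-2 + C)/4 (a(C, v) = ((C - 2)*(v + v))/8 = ((-2 + C)*(2*v))/8 = (2*v*(-2 + C))/8 = v*(-2 + C)/4)
(19 - 1*21)*(1*a((-2 - 2) + 3, P)) + 31 = (19 - 1*21)*(1*((¼)*(-3)*(-2 + ((-2 - 2) + 3)))) + 31 = (19 - 21)*(1*((¼)*(-3)*(-2 + (-4 + 3)))) + 31 = -2*(¼)*(-3)*(-2 - 1) + 31 = -2*(¼)*(-3)*(-3) + 31 = -2*9/4 + 31 = -9/2 + 31 = 53/2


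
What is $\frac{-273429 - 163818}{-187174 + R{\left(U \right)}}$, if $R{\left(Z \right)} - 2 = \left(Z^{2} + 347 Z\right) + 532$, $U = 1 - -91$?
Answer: $\frac{437247}{146252} \approx 2.9897$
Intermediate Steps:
$U = 92$ ($U = 1 + 91 = 92$)
$R{\left(Z \right)} = 534 + Z^{2} + 347 Z$ ($R{\left(Z \right)} = 2 + \left(\left(Z^{2} + 347 Z\right) + 532\right) = 2 + \left(532 + Z^{2} + 347 Z\right) = 534 + Z^{2} + 347 Z$)
$\frac{-273429 - 163818}{-187174 + R{\left(U \right)}} = \frac{-273429 - 163818}{-187174 + \left(534 + 92^{2} + 347 \cdot 92\right)} = - \frac{437247}{-187174 + \left(534 + 8464 + 31924\right)} = - \frac{437247}{-187174 + 40922} = - \frac{437247}{-146252} = \left(-437247\right) \left(- \frac{1}{146252}\right) = \frac{437247}{146252}$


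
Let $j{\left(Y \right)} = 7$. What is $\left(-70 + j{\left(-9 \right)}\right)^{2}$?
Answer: $3969$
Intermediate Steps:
$\left(-70 + j{\left(-9 \right)}\right)^{2} = \left(-70 + 7\right)^{2} = \left(-63\right)^{2} = 3969$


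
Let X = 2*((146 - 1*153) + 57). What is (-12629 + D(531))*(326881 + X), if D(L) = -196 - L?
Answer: -4367158236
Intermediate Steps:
X = 100 (X = 2*((146 - 153) + 57) = 2*(-7 + 57) = 2*50 = 100)
(-12629 + D(531))*(326881 + X) = (-12629 + (-196 - 1*531))*(326881 + 100) = (-12629 + (-196 - 531))*326981 = (-12629 - 727)*326981 = -13356*326981 = -4367158236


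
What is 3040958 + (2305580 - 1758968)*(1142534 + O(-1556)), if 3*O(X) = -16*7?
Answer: 624505428918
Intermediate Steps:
O(X) = -112/3 (O(X) = (-16*7)/3 = (⅓)*(-112) = -112/3)
3040958 + (2305580 - 1758968)*(1142534 + O(-1556)) = 3040958 + (2305580 - 1758968)*(1142534 - 112/3) = 3040958 + 546612*(3427490/3) = 3040958 + 624502387960 = 624505428918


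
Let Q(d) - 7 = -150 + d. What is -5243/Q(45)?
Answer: 107/2 ≈ 53.500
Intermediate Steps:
Q(d) = -143 + d (Q(d) = 7 + (-150 + d) = -143 + d)
-5243/Q(45) = -5243/(-143 + 45) = -5243/(-98) = -5243*(-1/98) = 107/2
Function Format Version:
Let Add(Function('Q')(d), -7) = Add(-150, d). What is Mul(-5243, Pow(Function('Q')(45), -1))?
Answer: Rational(107, 2) ≈ 53.500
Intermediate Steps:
Function('Q')(d) = Add(-143, d) (Function('Q')(d) = Add(7, Add(-150, d)) = Add(-143, d))
Mul(-5243, Pow(Function('Q')(45), -1)) = Mul(-5243, Pow(Add(-143, 45), -1)) = Mul(-5243, Pow(-98, -1)) = Mul(-5243, Rational(-1, 98)) = Rational(107, 2)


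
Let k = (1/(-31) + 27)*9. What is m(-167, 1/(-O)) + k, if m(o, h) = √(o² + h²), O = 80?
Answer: 7524/31 + √178489601/80 ≈ 409.71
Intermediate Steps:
m(o, h) = √(h² + o²)
k = 7524/31 (k = (-1/31 + 27)*9 = (836/31)*9 = 7524/31 ≈ 242.71)
m(-167, 1/(-O)) + k = √((1/(-1*80))² + (-167)²) + 7524/31 = √((1/(-80))² + 27889) + 7524/31 = √((-1/80)² + 27889) + 7524/31 = √(1/6400 + 27889) + 7524/31 = √(178489601/6400) + 7524/31 = √178489601/80 + 7524/31 = 7524/31 + √178489601/80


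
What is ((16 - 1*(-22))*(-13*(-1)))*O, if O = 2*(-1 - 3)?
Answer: -3952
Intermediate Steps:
O = -8 (O = 2*(-4) = -8)
((16 - 1*(-22))*(-13*(-1)))*O = ((16 - 1*(-22))*(-13*(-1)))*(-8) = ((16 + 22)*13)*(-8) = (38*13)*(-8) = 494*(-8) = -3952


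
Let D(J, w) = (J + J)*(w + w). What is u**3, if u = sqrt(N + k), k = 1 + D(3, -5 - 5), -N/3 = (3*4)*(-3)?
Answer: -11*I*sqrt(11) ≈ -36.483*I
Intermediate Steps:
D(J, w) = 4*J*w (D(J, w) = (2*J)*(2*w) = 4*J*w)
N = 108 (N = -3*3*4*(-3) = -36*(-3) = -3*(-36) = 108)
k = -119 (k = 1 + 4*3*(-5 - 5) = 1 + 4*3*(-10) = 1 - 120 = -119)
u = I*sqrt(11) (u = sqrt(108 - 119) = sqrt(-11) = I*sqrt(11) ≈ 3.3166*I)
u**3 = (I*sqrt(11))**3 = -11*I*sqrt(11)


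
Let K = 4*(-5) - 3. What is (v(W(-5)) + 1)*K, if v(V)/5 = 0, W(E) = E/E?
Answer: -23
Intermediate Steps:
W(E) = 1
v(V) = 0 (v(V) = 5*0 = 0)
K = -23 (K = -20 - 3 = -23)
(v(W(-5)) + 1)*K = (0 + 1)*(-23) = 1*(-23) = -23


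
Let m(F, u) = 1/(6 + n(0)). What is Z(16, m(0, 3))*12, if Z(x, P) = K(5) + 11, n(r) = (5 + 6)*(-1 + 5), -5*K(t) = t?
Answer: 120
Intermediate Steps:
K(t) = -t/5
n(r) = 44 (n(r) = 11*4 = 44)
m(F, u) = 1/50 (m(F, u) = 1/(6 + 44) = 1/50)
Z(x, P) = 10 (Z(x, P) = -⅕*5 + 11 = -1 + 11 = 10)
Z(16, m(0, 3))*12 = 10*12 = 120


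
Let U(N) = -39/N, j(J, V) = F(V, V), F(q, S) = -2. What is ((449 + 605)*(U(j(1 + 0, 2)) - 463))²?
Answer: 218508567601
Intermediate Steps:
j(J, V) = -2
((449 + 605)*(U(j(1 + 0, 2)) - 463))² = ((449 + 605)*(-39/(-2) - 463))² = (1054*(-39*(-½) - 463))² = (1054*(39/2 - 463))² = (1054*(-887/2))² = (-467449)² = 218508567601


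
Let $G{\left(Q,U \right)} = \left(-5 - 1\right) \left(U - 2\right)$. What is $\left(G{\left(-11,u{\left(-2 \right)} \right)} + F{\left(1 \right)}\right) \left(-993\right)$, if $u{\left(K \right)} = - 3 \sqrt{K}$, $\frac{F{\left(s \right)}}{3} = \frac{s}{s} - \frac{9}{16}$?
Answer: $- \frac{211509}{16} - 17874 i \sqrt{2} \approx -13219.0 - 25278.0 i$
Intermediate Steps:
$F{\left(s \right)} = \frac{21}{16}$ ($F{\left(s \right)} = 3 \left(\frac{s}{s} - \frac{9}{16}\right) = 3 \left(1 - \frac{9}{16}\right) = 3 \cdot \frac{7}{16} = \frac{21}{16}$)
$G{\left(Q,U \right)} = 12 - 6 U$ ($G{\left(Q,U \right)} = - 6 \left(U - 2\right) = - 6 \left(-2 + U\right) = 12 - 6 U$)
$\left(G{\left(-11,u{\left(-2 \right)} \right)} + F{\left(1 \right)}\right) \left(-993\right) = \left(\left(12 - 6 \left(- 3 \sqrt{-2}\right)\right) + \frac{21}{16}\right) \left(-993\right) = \left(\left(12 - 6 \left(- 3 i \sqrt{2}\right)\right) + \frac{21}{16}\right) \left(-993\right) = \left(\left(12 + 18 i \sqrt{2}\right) + \frac{21}{16}\right) \left(-993\right) = \left(\frac{213}{16} + 18 i \sqrt{2}\right) \left(-993\right) = - \frac{211509}{16} - 17874 i \sqrt{2}$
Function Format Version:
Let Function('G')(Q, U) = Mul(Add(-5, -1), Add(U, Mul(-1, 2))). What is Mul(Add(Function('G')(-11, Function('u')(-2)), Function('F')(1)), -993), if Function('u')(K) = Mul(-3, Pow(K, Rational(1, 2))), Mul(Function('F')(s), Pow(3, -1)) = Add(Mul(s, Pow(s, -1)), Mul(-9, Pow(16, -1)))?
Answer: Add(Rational(-211509, 16), Mul(-17874, I, Pow(2, Rational(1, 2)))) ≈ Add(-13219., Mul(-25278., I))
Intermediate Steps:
Function('F')(s) = Rational(21, 16) (Function('F')(s) = Mul(3, Add(Mul(s, Pow(s, -1)), Mul(-9, Pow(16, -1)))) = Mul(3, Add(1, Mul(-9, Rational(1, 16)))) = Mul(3, Add(1, Rational(-9, 16))) = Mul(3, Rational(7, 16)) = Rational(21, 16))
Function('G')(Q, U) = Add(12, Mul(-6, U)) (Function('G')(Q, U) = Mul(-6, Add(U, -2)) = Mul(-6, Add(-2, U)) = Add(12, Mul(-6, U)))
Mul(Add(Function('G')(-11, Function('u')(-2)), Function('F')(1)), -993) = Mul(Add(Add(12, Mul(-6, Mul(-3, Pow(-2, Rational(1, 2))))), Rational(21, 16)), -993) = Mul(Add(Add(12, Mul(-6, Mul(-3, Mul(I, Pow(2, Rational(1, 2)))))), Rational(21, 16)), -993) = Mul(Add(Add(12, Mul(-6, Mul(-3, I, Pow(2, Rational(1, 2))))), Rational(21, 16)), -993) = Mul(Add(Add(12, Mul(18, I, Pow(2, Rational(1, 2)))), Rational(21, 16)), -993) = Mul(Add(Rational(213, 16), Mul(18, I, Pow(2, Rational(1, 2)))), -993) = Add(Rational(-211509, 16), Mul(-17874, I, Pow(2, Rational(1, 2))))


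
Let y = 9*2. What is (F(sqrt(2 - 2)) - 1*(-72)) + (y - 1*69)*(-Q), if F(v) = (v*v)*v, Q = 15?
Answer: 837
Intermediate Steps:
y = 18
F(v) = v**3 (F(v) = v**2*v = v**3)
(F(sqrt(2 - 2)) - 1*(-72)) + (y - 1*69)*(-Q) = ((sqrt(2 - 2))**3 - 1*(-72)) + (18 - 1*69)*(-1*15) = ((sqrt(0))**3 + 72) + (18 - 69)*(-15) = (0**3 + 72) - 51*(-15) = (0 + 72) + 765 = 72 + 765 = 837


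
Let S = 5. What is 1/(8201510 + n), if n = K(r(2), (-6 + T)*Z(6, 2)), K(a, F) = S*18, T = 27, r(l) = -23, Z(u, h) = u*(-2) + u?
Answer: 1/8201600 ≈ 1.2193e-7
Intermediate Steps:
Z(u, h) = -u (Z(u, h) = -2*u + u = -u)
K(a, F) = 90 (K(a, F) = 5*18 = 90)
n = 90
1/(8201510 + n) = 1/(8201510 + 90) = 1/8201600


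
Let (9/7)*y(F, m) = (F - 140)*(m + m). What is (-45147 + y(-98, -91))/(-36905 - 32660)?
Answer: 103111/626085 ≈ 0.16469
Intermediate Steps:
y(F, m) = 14*m*(-140 + F)/9 (y(F, m) = 7*((F - 140)*(m + m))/9 = 7*((-140 + F)*(2*m))/9 = 7*(2*m*(-140 + F))/9 = 14*m*(-140 + F)/9)
(-45147 + y(-98, -91))/(-36905 - 32660) = (-45147 + (14/9)*(-91)*(-140 - 98))/(-36905 - 32660) = (-45147 + (14/9)*(-91)*(-238))/(-69565) = (-45147 + 303212/9)*(-1/69565) = -103111/9*(-1/69565) = 103111/626085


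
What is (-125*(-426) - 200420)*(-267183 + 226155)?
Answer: 6038090760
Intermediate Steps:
(-125*(-426) - 200420)*(-267183 + 226155) = (53250 - 200420)*(-41028) = -147170*(-41028) = 6038090760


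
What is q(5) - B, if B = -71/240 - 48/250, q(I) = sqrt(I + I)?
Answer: 2927/6000 + sqrt(10) ≈ 3.6501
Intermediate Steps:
q(I) = sqrt(2)*sqrt(I) (q(I) = sqrt(2*I) = sqrt(2)*sqrt(I))
B = -2927/6000 (B = -71*1/240 - 48*1/250 = -71/240 - 24/125 = -2927/6000 ≈ -0.48783)
q(5) - B = sqrt(2)*sqrt(5) - 1*(-2927/6000) = sqrt(10) + 2927/6000 = 2927/6000 + sqrt(10)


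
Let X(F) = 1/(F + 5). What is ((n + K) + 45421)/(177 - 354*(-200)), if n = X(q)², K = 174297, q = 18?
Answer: 116230823/37546833 ≈ 3.0956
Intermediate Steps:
X(F) = 1/(5 + F)
n = 1/529 (n = (1/(5 + 18))² = (1/23)² = 1/529 ≈ 0.0018904)
((n + K) + 45421)/(177 - 354*(-200)) = ((1/529 + 174297) + 45421)/(177 - 354*(-200)) = (92203114/529 + 45421)/(177 + 70800) = (116230823/529)/70977 = (116230823/529)*(1/70977) = 116230823/37546833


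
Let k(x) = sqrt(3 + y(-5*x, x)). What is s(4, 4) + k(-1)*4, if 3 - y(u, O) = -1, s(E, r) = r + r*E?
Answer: 20 + 4*sqrt(7) ≈ 30.583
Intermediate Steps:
s(E, r) = r + E*r
y(u, O) = 4 (y(u, O) = 3 - 1*(-1) = 3 + 1 = 4)
k(x) = sqrt(7) (k(x) = sqrt(3 + 4) = sqrt(7))
s(4, 4) + k(-1)*4 = 4*(1 + 4) + sqrt(7)*4 = 4*5 + 4*sqrt(7) = 20 + 4*sqrt(7)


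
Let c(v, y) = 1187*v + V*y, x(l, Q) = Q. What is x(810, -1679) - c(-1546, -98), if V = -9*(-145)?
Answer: 1961313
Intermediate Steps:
V = 1305
c(v, y) = 1187*v + 1305*y
x(810, -1679) - c(-1546, -98) = -1679 - (1187*(-1546) + 1305*(-98)) = -1679 - (-1835102 - 127890) = -1679 - 1*(-1962992) = -1679 + 1962992 = 1961313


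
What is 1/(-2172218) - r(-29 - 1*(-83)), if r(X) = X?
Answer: -117299773/2172218 ≈ -54.000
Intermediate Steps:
1/(-2172218) - r(-29 - 1*(-83)) = 1/(-2172218) - (-29 - 1*(-83)) = -1/2172218 - (-29 + 83) = -1/2172218 - 1*54 = -1/2172218 - 54 = -117299773/2172218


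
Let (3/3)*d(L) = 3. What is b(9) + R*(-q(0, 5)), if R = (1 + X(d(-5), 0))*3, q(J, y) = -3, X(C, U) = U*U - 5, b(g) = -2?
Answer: -38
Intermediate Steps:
d(L) = 3
X(C, U) = -5 + U² (X(C, U) = U² - 5 = -5 + U²)
R = -12 (R = (1 + (-5 + 0²))*3 = (1 + (-5 + 0))*3 = (1 - 5)*3 = -4*3 = -12)
b(9) + R*(-q(0, 5)) = -2 - (-12)*(-3) = -2 - 12*3 = -2 - 36 = -38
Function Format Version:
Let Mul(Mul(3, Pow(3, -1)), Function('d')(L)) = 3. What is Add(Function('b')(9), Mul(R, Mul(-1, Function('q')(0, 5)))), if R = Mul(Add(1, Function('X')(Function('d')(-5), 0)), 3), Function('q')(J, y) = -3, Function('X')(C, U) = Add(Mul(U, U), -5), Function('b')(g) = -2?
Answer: -38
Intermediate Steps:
Function('d')(L) = 3
Function('X')(C, U) = Add(-5, Pow(U, 2)) (Function('X')(C, U) = Add(Pow(U, 2), -5) = Add(-5, Pow(U, 2)))
R = -12 (R = Mul(Add(1, Add(-5, Pow(0, 2))), 3) = Mul(Add(1, Add(-5, 0)), 3) = Mul(Add(1, -5), 3) = Mul(-4, 3) = -12)
Add(Function('b')(9), Mul(R, Mul(-1, Function('q')(0, 5)))) = Add(-2, Mul(-12, Mul(-1, -3))) = Add(-2, Mul(-12, 3)) = Add(-2, -36) = -38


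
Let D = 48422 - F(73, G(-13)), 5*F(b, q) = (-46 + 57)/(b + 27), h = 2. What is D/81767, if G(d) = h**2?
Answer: 24210989/40883500 ≈ 0.59219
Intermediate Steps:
G(d) = 4 (G(d) = 2**2 = 4)
F(b, q) = 11/(5*(27 + b)) (F(b, q) = ((-46 + 57)/(b + 27))/5 = (11/(27 + b))/5 = 11/(5*(27 + b)))
D = 24210989/500 (D = 48422 - 11/(5*(27 + 73)) = 48422 - 11/(5*100) = 48422 - 1*11/500 = 48422 - 11/500 = 24210989/500 ≈ 48422.)
D/81767 = (24210989/500)/81767 = (24210989/500)*(1/81767) = 24210989/40883500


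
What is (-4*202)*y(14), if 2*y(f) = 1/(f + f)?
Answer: -101/7 ≈ -14.429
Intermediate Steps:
y(f) = 1/(4*f) (y(f) = 1/(2*(f + f)) = 1/(2*((2*f))) = (1/(2*f))/2 = 1/(4*f))
(-4*202)*y(14) = (-4*202)*((¼)/14) = -202/14 = -808*1/56 = -101/7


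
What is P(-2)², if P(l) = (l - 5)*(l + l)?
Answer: 784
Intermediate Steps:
P(l) = 2*l*(-5 + l) (P(l) = (-5 + l)*(2*l) = 2*l*(-5 + l))
P(-2)² = (2*(-2)*(-5 - 2))² = (2*(-2)*(-7))² = 28² = 784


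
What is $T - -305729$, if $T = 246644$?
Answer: $552373$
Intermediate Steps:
$T - -305729 = 246644 - -305729 = 246644 + 305729 = 552373$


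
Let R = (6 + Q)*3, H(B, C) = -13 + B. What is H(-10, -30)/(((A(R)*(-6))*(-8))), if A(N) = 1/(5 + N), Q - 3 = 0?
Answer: -46/3 ≈ -15.333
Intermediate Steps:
Q = 3 (Q = 3 + 0 = 3)
R = 27 (R = (6 + 3)*3 = 9*3 = 27)
H(-10, -30)/(((A(R)*(-6))*(-8))) = (-13 - 10)/(((-6/(5 + 27))*(-8))) = -23/((-6/32)*(-8)) = -23/(((1/32)*(-6))*(-8)) = -23/((-3/16*(-8))) = -23/3/2 = -23*⅔ = -46/3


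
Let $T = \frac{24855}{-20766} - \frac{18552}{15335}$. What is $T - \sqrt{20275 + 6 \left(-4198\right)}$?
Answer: $- \frac{255467419}{106148870} - 17 i \sqrt{17} \approx -2.4067 - 70.093 i$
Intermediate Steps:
$T = - \frac{255467419}{106148870}$ ($T = 24855 \left(- \frac{1}{20766}\right) - \frac{18552}{15335} = - \frac{8285}{6922} - \frac{18552}{15335} = - \frac{255467419}{106148870} \approx -2.4067$)
$T - \sqrt{20275 + 6 \left(-4198\right)} = - \frac{255467419}{106148870} - \sqrt{20275 + 6 \left(-4198\right)} = - \frac{255467419}{106148870} - \sqrt{20275 - 25188} = - \frac{255467419}{106148870} - \sqrt{-4913} = - \frac{255467419}{106148870} - 17 i \sqrt{17}$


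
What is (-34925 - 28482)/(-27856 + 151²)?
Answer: 63407/5055 ≈ 12.543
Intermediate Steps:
(-34925 - 28482)/(-27856 + 151²) = -63407/(-27856 + 22801) = -63407/(-5055) = -63407*(-1/5055) = 63407/5055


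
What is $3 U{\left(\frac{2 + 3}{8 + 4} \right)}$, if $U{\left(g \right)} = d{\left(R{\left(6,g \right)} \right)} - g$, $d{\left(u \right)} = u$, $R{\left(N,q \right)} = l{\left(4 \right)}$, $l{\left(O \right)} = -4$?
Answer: $- \frac{53}{4} \approx -13.25$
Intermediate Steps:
$R{\left(N,q \right)} = -4$
$U{\left(g \right)} = -4 - g$
$3 U{\left(\frac{2 + 3}{8 + 4} \right)} = 3 \left(-4 - \frac{2 + 3}{8 + 4}\right) = 3 \left(-4 - \frac{5}{12}\right) = 3 \left(- \frac{53}{12}\right) = - \frac{53}{4}$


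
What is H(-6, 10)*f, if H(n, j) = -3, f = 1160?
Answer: -3480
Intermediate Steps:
H(-6, 10)*f = -3*1160 = -3480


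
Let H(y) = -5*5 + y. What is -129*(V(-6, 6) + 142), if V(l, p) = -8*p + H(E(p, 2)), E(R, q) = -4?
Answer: -8385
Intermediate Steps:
H(y) = -25 + y
V(l, p) = -29 - 8*p (V(l, p) = -8*p + (-25 - 4) = -8*p - 29 = -29 - 8*p)
-129*(V(-6, 6) + 142) = -129*((-29 - 8*6) + 142) = -129*((-29 - 48) + 142) = -129*(-77 + 142) = -129*65 = -8385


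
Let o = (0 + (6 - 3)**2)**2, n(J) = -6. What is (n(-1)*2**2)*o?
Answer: -1944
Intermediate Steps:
o = 81 (o = (0 + 3**2)**2 = (0 + 9)**2 = 9**2 = 81)
(n(-1)*2**2)*o = -6*2**2*81 = -6*4*81 = -24*81 = -1944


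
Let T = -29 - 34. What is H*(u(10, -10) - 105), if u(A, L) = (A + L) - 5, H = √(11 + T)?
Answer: -220*I*√13 ≈ -793.22*I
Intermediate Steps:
T = -63
H = 2*I*√13 (H = √(11 - 63) = √(-52) = 2*I*√13 ≈ 7.2111*I)
u(A, L) = -5 + A + L
H*(u(10, -10) - 105) = (2*I*√13)*((-5 + 10 - 10) - 105) = (2*I*√13)*(-5 - 105) = (2*I*√13)*(-110) = -220*I*√13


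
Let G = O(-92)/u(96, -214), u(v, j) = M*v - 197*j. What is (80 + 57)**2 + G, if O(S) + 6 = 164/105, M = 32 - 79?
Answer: 37095332902/1976415 ≈ 18769.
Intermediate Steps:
M = -47
O(S) = -466/105 (O(S) = -6 + 164/105 = -466/105)
u(v, j) = -197*j - 47*v (u(v, j) = -47*v - 197*j = -197*j - 47*v)
G = -233/1976415 (G = -466/(105*(-197*(-214) - 47*96)) = -466/(105*(42158 - 4512)) = -466/105/37646 = -466/105*1/37646 = -233/1976415 ≈ -0.00011789)
(80 + 57)**2 + G = (80 + 57)**2 - 233/1976415 = 137**2 - 233/1976415 = 18769 - 233/1976415 = 37095332902/1976415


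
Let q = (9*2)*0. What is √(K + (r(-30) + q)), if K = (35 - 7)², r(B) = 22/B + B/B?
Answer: 2*√44115/15 ≈ 28.005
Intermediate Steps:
r(B) = 1 + 22/B (r(B) = 22/B + 1 = 1 + 22/B)
q = 0 (q = 18*0 = 0)
K = 784 (K = 28² = 784)
√(K + (r(-30) + q)) = √(784 + ((22 - 30)/(-30) + 0)) = √(784 + (-1/30*(-8) + 0)) = √(784 + (4/15 + 0)) = √(784 + 4/15) = √(11764/15) = 2*√44115/15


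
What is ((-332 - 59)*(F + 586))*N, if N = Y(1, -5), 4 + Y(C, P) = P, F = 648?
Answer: 4342446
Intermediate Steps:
Y(C, P) = -4 + P
N = -9 (N = -4 - 5 = -9)
((-332 - 59)*(F + 586))*N = ((-332 - 59)*(648 + 586))*(-9) = -391*1234*(-9) = -482494*(-9) = 4342446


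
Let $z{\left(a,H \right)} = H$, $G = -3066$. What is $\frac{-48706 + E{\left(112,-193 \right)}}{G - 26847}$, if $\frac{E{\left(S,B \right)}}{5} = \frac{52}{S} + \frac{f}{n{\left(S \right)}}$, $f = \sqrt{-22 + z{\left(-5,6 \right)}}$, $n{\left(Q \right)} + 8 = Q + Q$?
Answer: $\frac{1363703}{837564} - \frac{5 i}{1615302} \approx 1.6282 - 3.0954 \cdot 10^{-6} i$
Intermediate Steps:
$n{\left(Q \right)} = -8 + 2 Q$ ($n{\left(Q \right)} = -8 + \left(Q + Q\right) = -8 + 2 Q$)
$f = 4 i$ ($f = \sqrt{-22 + 6} = \sqrt{-16} = 4 i \approx 4.0 i$)
$E{\left(S,B \right)} = \frac{260}{S} + \frac{20 i}{-8 + 2 S}$ ($E{\left(S,B \right)} = 5 \left(\frac{52}{S} + \frac{4 i}{-8 + 2 S}\right) = \frac{260}{S} + \frac{20 i}{-8 + 2 S}$)
$\frac{-48706 + E{\left(112,-193 \right)}}{G - 26847} = \frac{-48706 + \frac{10 \left(-104 + 112 \left(26 + i\right)\right)}{112 \left(-4 + 112\right)}}{-3066 - 26847} = \frac{-48706 + 10 \cdot \frac{1}{112} \cdot \frac{1}{108} \left(-104 + \left(2912 + 112 i\right)\right)}{-29913} = \left(-48706 + 10 \cdot \frac{1}{112} \cdot \frac{1}{108} \left(2808 + 112 i\right)\right) \left(- \frac{1}{29913}\right) = \left(-48706 + \left(\frac{65}{28} + \frac{5 i}{54}\right)\right) \left(- \frac{1}{29913}\right) = \left(- \frac{1363703}{28} + \frac{5 i}{54}\right) \left(- \frac{1}{29913}\right) = \frac{1363703}{837564} - \frac{5 i}{1615302}$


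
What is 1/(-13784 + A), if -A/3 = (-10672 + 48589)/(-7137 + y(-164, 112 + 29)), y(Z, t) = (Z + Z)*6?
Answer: -3035/41796523 ≈ -7.2614e-5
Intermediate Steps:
y(Z, t) = 12*Z (y(Z, t) = (2*Z)*6 = 12*Z)
A = 37917/3035 (A = -3*(-10672 + 48589)/(-7137 + 12*(-164)) = -113751/(-7137 - 1968) = -113751/(-9105) = -113751*(-1)/9105 = -3*(-12639/3035) = 37917/3035 ≈ 12.493)
1/(-13784 + A) = 1/(-13784 + 37917/3035) = 1/(-41796523/3035) = -3035/41796523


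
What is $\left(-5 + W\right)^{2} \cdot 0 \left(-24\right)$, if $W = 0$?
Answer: $0$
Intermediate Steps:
$\left(-5 + W\right)^{2} \cdot 0 \left(-24\right) = \left(-5 + 0\right)^{2} \cdot 0 \left(-24\right) = \left(-5\right)^{2} \cdot 0 \left(-24\right) = 25 \cdot 0 \left(-24\right) = 0 \left(-24\right) = 0$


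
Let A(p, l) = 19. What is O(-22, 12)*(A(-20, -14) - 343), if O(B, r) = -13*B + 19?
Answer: -98820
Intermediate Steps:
O(B, r) = 19 - 13*B
O(-22, 12)*(A(-20, -14) - 343) = (19 - 13*(-22))*(19 - 343) = (19 + 286)*(-324) = 305*(-324) = -98820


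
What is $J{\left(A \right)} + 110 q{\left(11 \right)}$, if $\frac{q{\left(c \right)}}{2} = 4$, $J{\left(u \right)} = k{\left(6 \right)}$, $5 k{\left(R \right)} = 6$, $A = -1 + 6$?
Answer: $\frac{4406}{5} \approx 881.2$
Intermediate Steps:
$A = 5$
$k{\left(R \right)} = \frac{6}{5}$ ($k{\left(R \right)} = \frac{1}{5} \cdot 6 = \frac{6}{5}$)
$J{\left(u \right)} = \frac{6}{5}$
$q{\left(c \right)} = 8$ ($q{\left(c \right)} = 2 \cdot 4 = 8$)
$J{\left(A \right)} + 110 q{\left(11 \right)} = \frac{6}{5} + 110 \cdot 8 = \frac{6}{5} + 880 = \frac{4406}{5}$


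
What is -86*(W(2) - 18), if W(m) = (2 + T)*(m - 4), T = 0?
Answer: 1892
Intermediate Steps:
W(m) = -8 + 2*m (W(m) = (2 + 0)*(m - 4) = 2*(-4 + m) = -8 + 2*m)
-86*(W(2) - 18) = -86*((-8 + 2*2) - 18) = -86*((-8 + 4) - 18) = -86*(-4 - 18) = -86*(-22) = 1892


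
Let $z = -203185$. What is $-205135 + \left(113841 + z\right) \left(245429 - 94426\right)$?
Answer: $-13491417167$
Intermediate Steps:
$-205135 + \left(113841 + z\right) \left(245429 - 94426\right) = -205135 + \left(113841 - 203185\right) \left(245429 - 94426\right) = -205135 - 13491212032 = -13491417167$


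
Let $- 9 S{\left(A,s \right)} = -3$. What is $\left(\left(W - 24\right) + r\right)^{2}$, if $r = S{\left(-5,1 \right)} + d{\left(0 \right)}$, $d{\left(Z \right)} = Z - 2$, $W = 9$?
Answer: $\frac{2500}{9} \approx 277.78$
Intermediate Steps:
$S{\left(A,s \right)} = \frac{1}{3}$ ($S{\left(A,s \right)} = \left(- \frac{1}{9}\right) \left(-3\right) = \frac{1}{3}$)
$d{\left(Z \right)} = -2 + Z$
$r = - \frac{5}{3}$ ($r = \frac{1}{3} + \left(-2 + 0\right) = \frac{1}{3} - 2 = - \frac{5}{3} \approx -1.6667$)
$\left(\left(W - 24\right) + r\right)^{2} = \left(\left(9 - 24\right) - \frac{5}{3}\right)^{2} = \left(-15 - \frac{5}{3}\right)^{2} = \left(- \frac{50}{3}\right)^{2} = \frac{2500}{9}$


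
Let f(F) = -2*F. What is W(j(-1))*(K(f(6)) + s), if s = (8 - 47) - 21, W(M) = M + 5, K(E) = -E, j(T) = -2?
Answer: -144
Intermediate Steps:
W(M) = 5 + M
s = -60 (s = -39 - 21 = -60)
W(j(-1))*(K(f(6)) + s) = (5 - 2)*(-(-2)*6 - 60) = 3*(-1*(-12) - 60) = 3*(12 - 60) = 3*(-48) = -144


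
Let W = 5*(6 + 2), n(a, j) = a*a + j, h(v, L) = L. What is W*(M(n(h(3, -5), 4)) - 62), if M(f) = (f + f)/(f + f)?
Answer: -2440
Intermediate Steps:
n(a, j) = j + a² (n(a, j) = a² + j = j + a²)
M(f) = 1 (M(f) = (2*f)/((2*f)) = (2*f)*(1/(2*f)) = 1)
W = 40 (W = 5*8 = 40)
W*(M(n(h(3, -5), 4)) - 62) = 40*(1 - 62) = 40*(-61) = -2440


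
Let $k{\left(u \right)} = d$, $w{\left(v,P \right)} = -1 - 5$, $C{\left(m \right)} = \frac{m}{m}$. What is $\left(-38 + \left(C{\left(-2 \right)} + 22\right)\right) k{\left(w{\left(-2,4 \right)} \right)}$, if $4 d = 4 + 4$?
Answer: $-30$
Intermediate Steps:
$C{\left(m \right)} = 1$
$w{\left(v,P \right)} = -6$
$d = 2$ ($d = \frac{4 + 4}{4} = \frac{1}{4} \cdot 8 = 2$)
$k{\left(u \right)} = 2$
$\left(-38 + \left(C{\left(-2 \right)} + 22\right)\right) k{\left(w{\left(-2,4 \right)} \right)} = \left(-38 + \left(1 + 22\right)\right) 2 = \left(-38 + 23\right) 2 = \left(-15\right) 2 = -30$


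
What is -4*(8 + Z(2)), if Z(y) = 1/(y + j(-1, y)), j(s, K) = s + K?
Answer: -100/3 ≈ -33.333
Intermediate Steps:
j(s, K) = K + s
Z(y) = 1/(-1 + 2*y) (Z(y) = 1/(y + (y - 1)) = 1/(y + (-1 + y)) = 1/(-1 + 2*y))
-4*(8 + Z(2)) = -4*(8 + 1/(-1 + 2*2)) = -4*(8 + 1/(-1 + 4)) = -4*(8 + 1/3) = -4*(8 + ⅓) = -4*25/3 = -100/3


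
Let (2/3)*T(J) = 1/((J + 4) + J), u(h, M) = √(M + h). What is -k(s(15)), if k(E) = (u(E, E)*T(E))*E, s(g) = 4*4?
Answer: -8*√2/3 ≈ -3.7712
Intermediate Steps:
s(g) = 16
T(J) = 3/(2*(4 + 2*J)) (T(J) = 3/(2*((J + 4) + J)) = 3/(2*((4 + J) + J)) = 3/(2*(4 + 2*J)))
k(E) = 3*√2*E^(3/2)/(4*(2 + E)) (k(E) = (√(E + E)*(3/(4*(2 + E))))*E = (√(2*E)*(3/(4*(2 + E))))*E = ((√2*√E)*(3/(4*(2 + E))))*E = (3*√2*√E/(4*(2 + E)))*E = 3*√2*E^(3/2)/(4*(2 + E)))
-k(s(15)) = -3*√2*16^(3/2)/(4*(2 + 16)) = -3*√2*64/(4*18) = -8*√2/3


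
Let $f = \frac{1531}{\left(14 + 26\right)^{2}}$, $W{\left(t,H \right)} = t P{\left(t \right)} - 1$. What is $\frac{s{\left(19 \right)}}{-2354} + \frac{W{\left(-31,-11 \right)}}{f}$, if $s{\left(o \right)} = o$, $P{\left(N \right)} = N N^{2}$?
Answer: $\frac{3478345698911}{3603974} \approx 9.6514 \cdot 10^{5}$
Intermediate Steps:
$P{\left(N \right)} = N^{3}$
$W{\left(t,H \right)} = -1 + t^{4}$ ($W{\left(t,H \right)} = t t^{3} - 1 = t^{4} - 1 = -1 + t^{4}$)
$f = \frac{1531}{1600}$ ($f = \frac{1531}{40^{2}} = \frac{1531}{1600} \approx 0.95687$)
$\frac{s{\left(19 \right)}}{-2354} + \frac{W{\left(-31,-11 \right)}}{f} = \frac{19}{-2354} + \frac{-1 + \left(-31\right)^{4}}{\frac{1531}{1600}} = 19 \left(- \frac{1}{2354}\right) + \left(-1 + 923521\right) \frac{1600}{1531} = - \frac{19}{2354} + 923520 \cdot \frac{1600}{1531} = - \frac{19}{2354} + \frac{1477632000}{1531} = \frac{3478345698911}{3603974}$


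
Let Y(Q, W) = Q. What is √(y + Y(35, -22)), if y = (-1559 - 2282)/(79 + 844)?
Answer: 4*√1642017/923 ≈ 5.5532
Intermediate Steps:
y = -3841/923 ≈ -4.1614
√(y + Y(35, -22)) = √(-3841/923 + 35) = √(28464/923) = 4*√1642017/923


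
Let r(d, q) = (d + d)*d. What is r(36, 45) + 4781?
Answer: 7373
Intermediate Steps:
r(d, q) = 2*d² (r(d, q) = (2*d)*d = 2*d²)
r(36, 45) + 4781 = 2*36² + 4781 = 2*1296 + 4781 = 2592 + 4781 = 7373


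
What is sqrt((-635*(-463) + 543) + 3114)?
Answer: sqrt(297662) ≈ 545.58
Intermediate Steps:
sqrt((-635*(-463) + 543) + 3114) = sqrt((294005 + 543) + 3114) = sqrt(294548 + 3114) = sqrt(297662)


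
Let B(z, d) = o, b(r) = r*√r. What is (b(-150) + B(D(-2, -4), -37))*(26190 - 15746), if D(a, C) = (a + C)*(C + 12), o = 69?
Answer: 720636 - 7833000*I*√6 ≈ 7.2064e+5 - 1.9187e+7*I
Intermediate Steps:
D(a, C) = (12 + C)*(C + a) (D(a, C) = (C + a)*(12 + C) = (12 + C)*(C + a))
b(r) = r^(3/2)
B(z, d) = 69
(b(-150) + B(D(-2, -4), -37))*(26190 - 15746) = ((-150)^(3/2) + 69)*(26190 - 15746) = (-750*I*√6 + 69)*10444 = (69 - 750*I*√6)*10444 = 720636 - 7833000*I*√6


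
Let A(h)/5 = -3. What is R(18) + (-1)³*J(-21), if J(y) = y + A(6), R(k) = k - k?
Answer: 36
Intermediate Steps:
A(h) = -15 (A(h) = 5*(-3) = -15)
R(k) = 0
J(y) = -15 + y (J(y) = y - 15 = -15 + y)
R(18) + (-1)³*J(-21) = 0 + (-1)³*(-15 - 21) = 0 - 1*(-36) = 0 + 36 = 36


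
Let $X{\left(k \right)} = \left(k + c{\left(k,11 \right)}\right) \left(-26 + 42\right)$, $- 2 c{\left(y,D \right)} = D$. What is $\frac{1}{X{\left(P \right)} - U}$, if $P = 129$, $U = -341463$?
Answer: $\frac{1}{343439} \approx 2.9117 \cdot 10^{-6}$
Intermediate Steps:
$c{\left(y,D \right)} = - \frac{D}{2}$
$X{\left(k \right)} = -88 + 16 k$ ($X{\left(k \right)} = \left(k - \frac{11}{2}\right) \left(-26 + 42\right) = \left(k - \frac{11}{2}\right) 16 = \left(- \frac{11}{2} + k\right) 16 = -88 + 16 k$)
$\frac{1}{X{\left(P \right)} - U} = \frac{1}{\left(-88 + 16 \cdot 129\right) - -341463} = \frac{1}{\left(-88 + 2064\right) + 341463} = \frac{1}{1976 + 341463} = \frac{1}{343439}$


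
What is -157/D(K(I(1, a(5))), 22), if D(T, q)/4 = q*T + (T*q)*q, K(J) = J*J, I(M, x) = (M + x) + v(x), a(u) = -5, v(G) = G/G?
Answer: -157/18216 ≈ -0.0086188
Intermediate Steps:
v(G) = 1
I(M, x) = 1 + M + x (I(M, x) = (M + x) + 1 = 1 + M + x)
K(J) = J²
D(T, q) = 4*T*q + 4*T*q² (D(T, q) = 4*(q*T + (T*q)*q) = 4*(T*q + T*q²) = 4*T*q + 4*T*q²)
-157/D(K(I(1, a(5))), 22) = -157*1/(88*(1 + 22)*(1 + 1 - 5)²) = -157/(4*(-3)²*22*23) = -157/(4*9*22*23) = -157/18216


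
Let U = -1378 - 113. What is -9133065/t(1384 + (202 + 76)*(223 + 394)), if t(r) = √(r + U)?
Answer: -9133065*√171419/171419 ≈ -22059.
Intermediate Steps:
U = -1491
t(r) = √(-1491 + r) (t(r) = √(r - 1491) = √(-1491 + r))
-9133065/t(1384 + (202 + 76)*(223 + 394)) = -9133065/√(-1491 + (1384 + (202 + 76)*(223 + 394))) = -9133065/√(-1491 + (1384 + 278*617)) = -9133065/√(-1491 + (1384 + 171526)) = -9133065/√(-1491 + 172910) = -9133065*√171419/171419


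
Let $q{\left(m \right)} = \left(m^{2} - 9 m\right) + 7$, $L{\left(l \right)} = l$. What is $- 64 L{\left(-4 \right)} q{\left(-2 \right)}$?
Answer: $7424$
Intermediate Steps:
$q{\left(m \right)} = 7 + m^{2} - 9 m$
$- 64 L{\left(-4 \right)} q{\left(-2 \right)} = \left(-64\right) \left(-4\right) \left(7 + \left(-2\right)^{2} - -18\right) = 256 \left(7 + 4 + 18\right) = 256 \cdot 29 = 7424$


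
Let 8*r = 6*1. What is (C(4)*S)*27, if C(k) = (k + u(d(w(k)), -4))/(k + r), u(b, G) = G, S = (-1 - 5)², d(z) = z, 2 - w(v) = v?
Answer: 0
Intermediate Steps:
w(v) = 2 - v
S = 36 (S = (-6)² = 36)
r = ¾ (r = (6*1)/8 = (⅛)*6 = ¾ ≈ 0.75000)
C(k) = (-4 + k)/(¾ + k) (C(k) = (k - 4)/(k + ¾) = (-4 + k)/(¾ + k))
(C(4)*S)*27 = ((4*(-4 + 4)/(3 + 4*4))*36)*27 = ((4*0/(3 + 16))*36)*27 = ((4*0/19)*36)*27 = ((4*(1/19)*0)*36)*27 = (0*36)*27 = 0*27 = 0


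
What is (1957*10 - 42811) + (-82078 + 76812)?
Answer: -28507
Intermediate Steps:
(1957*10 - 42811) + (-82078 + 76812) = (19570 - 42811) - 5266 = -23241 - 5266 = -28507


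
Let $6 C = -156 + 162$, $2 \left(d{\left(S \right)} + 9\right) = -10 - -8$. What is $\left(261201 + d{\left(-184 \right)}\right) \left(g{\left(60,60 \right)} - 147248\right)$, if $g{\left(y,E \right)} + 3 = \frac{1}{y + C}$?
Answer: $- \frac{2346098531210}{61} \approx -3.8461 \cdot 10^{10}$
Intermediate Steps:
$d{\left(S \right)} = -10$ ($d{\left(S \right)} = -9 + \frac{-10 - -8}{2} = -9 + \frac{-10 + 8}{2} = -9 + \frac{1}{2} \left(-2\right) = -9 - 1 = -10$)
$C = 1$ ($C = \frac{-156 + 162}{6} = \frac{1}{6} \cdot 6 = 1$)
$g{\left(y,E \right)} = -3 + \frac{1}{1 + y}$ ($g{\left(y,E \right)} = -3 + \frac{1}{y + 1} = -3 + \frac{1}{1 + y}$)
$\left(261201 + d{\left(-184 \right)}\right) \left(g{\left(60,60 \right)} - 147248\right) = \left(261201 - 10\right) \left(\frac{-2 - 180}{1 + 60} - 147248\right) = 261191 \left(\frac{-2 - 180}{61} - 147248\right) = 261191 \left(\frac{1}{61} \left(-182\right) - 147248\right) = 261191 \left(- \frac{182}{61} - 147248\right) = 261191 \left(- \frac{8982310}{61}\right) = - \frac{2346098531210}{61}$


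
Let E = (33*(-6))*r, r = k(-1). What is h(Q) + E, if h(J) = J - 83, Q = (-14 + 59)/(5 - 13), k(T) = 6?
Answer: -10213/8 ≈ -1276.6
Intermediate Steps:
r = 6
Q = -45/8 (Q = 45/(-8) = 45*(-⅛) = -45/8 ≈ -5.6250)
E = -1188 (E = (33*(-6))*6 = -198*6 = -1188)
h(J) = -83 + J
h(Q) + E = (-83 - 45/8) - 1188 = -709/8 - 1188 = -10213/8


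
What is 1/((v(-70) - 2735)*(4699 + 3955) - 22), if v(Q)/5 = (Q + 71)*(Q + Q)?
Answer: -1/29726512 ≈ -3.3640e-8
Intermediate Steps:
v(Q) = 10*Q*(71 + Q) (v(Q) = 5*((Q + 71)*(Q + Q)) = 5*((71 + Q)*(2*Q)) = 5*(2*Q*(71 + Q)) = 10*Q*(71 + Q))
1/((v(-70) - 2735)*(4699 + 3955) - 22) = 1/((10*(-70)*(71 - 70) - 2735)*(4699 + 3955) - 22) = 1/((10*(-70)*1 - 2735)*8654 - 22) = 1/((-700 - 2735)*8654 - 22) = 1/(-3435*8654 - 22) = 1/(-29726490 - 22) = 1/(-29726512) = -1/29726512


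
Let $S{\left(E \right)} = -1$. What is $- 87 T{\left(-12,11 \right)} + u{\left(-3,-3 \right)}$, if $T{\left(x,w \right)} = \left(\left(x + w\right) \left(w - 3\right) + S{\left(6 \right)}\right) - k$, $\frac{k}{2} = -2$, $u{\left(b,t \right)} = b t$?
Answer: $444$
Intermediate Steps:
$k = -4$ ($k = 2 \left(-2\right) = -4$)
$T{\left(x,w \right)} = 3 + \left(-3 + w\right) \left(w + x\right)$ ($T{\left(x,w \right)} = \left(\left(x + w\right) \left(w - 3\right) - 1\right) - -4 = \left(\left(w + x\right) \left(-3 + w\right) - 1\right) + 4 = \left(\left(-3 + w\right) \left(w + x\right) - 1\right) + 4 = \left(-1 + \left(-3 + w\right) \left(w + x\right)\right) + 4 = 3 + \left(-3 + w\right) \left(w + x\right)$)
$- 87 T{\left(-12,11 \right)} + u{\left(-3,-3 \right)} = - 87 \left(3 + 11^{2} - 33 - -36 + 11 \left(-12\right)\right) - -9 = - 87 \left(3 + 121 - 33 + 36 - 132\right) + 9 = \left(-87\right) \left(-5\right) + 9 = 435 + 9 = 444$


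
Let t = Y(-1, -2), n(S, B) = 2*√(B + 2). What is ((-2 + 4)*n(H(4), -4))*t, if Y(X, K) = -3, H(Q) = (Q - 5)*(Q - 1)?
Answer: -12*I*√2 ≈ -16.971*I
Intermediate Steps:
H(Q) = (-1 + Q)*(-5 + Q) (H(Q) = (-5 + Q)*(-1 + Q) = (-1 + Q)*(-5 + Q))
n(S, B) = 2*√(2 + B)
t = -3
((-2 + 4)*n(H(4), -4))*t = ((-2 + 4)*(2*√(2 - 4)))*(-3) = (2*(2*√(-2)))*(-3) = (2*(2*(I*√2)))*(-3) = (2*(2*I*√2))*(-3) = (4*I*√2)*(-3) = -12*I*√2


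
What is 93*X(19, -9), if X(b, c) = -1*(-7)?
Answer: 651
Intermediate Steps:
X(b, c) = 7
93*X(19, -9) = 93*7 = 651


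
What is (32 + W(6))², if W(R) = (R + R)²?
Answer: 30976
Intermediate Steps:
W(R) = 4*R² (W(R) = (2*R)² = 4*R²)
(32 + W(6))² = (32 + 4*6²)² = (32 + 4*36)² = (32 + 144)² = 176² = 30976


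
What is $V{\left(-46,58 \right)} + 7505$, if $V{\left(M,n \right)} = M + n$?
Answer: $7517$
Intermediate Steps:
$V{\left(-46,58 \right)} + 7505 = \left(-46 + 58\right) + 7505 = 12 + 7505 = 7517$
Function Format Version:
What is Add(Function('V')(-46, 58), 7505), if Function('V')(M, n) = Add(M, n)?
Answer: 7517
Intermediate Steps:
Add(Function('V')(-46, 58), 7505) = Add(Add(-46, 58), 7505) = Add(12, 7505) = 7517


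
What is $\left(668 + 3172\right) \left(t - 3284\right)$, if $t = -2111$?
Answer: $-20716800$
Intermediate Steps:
$\left(668 + 3172\right) \left(t - 3284\right) = \left(668 + 3172\right) \left(-2111 - 3284\right) = 3840 \left(-5395\right) = -20716800$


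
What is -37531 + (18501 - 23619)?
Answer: -42649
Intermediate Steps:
-37531 + (18501 - 23619) = -37531 - 5118 = -42649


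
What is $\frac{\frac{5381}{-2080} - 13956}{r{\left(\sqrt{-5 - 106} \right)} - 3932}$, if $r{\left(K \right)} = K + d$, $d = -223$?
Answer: $\frac{8042379497}{2393960192} + \frac{29033861 i \sqrt{111}}{35909402880} \approx 3.3594 + 0.0085184 i$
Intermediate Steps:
$r{\left(K \right)} = -223 + K$ ($r{\left(K \right)} = K - 223 = -223 + K$)
$\frac{\frac{5381}{-2080} - 13956}{r{\left(\sqrt{-5 - 106} \right)} - 3932} = \frac{\frac{5381}{-2080} - 13956}{\left(-223 + \sqrt{-5 - 106}\right) - 3932} = \frac{5381 \left(- \frac{1}{2080}\right) - 13956}{\left(-223 + \sqrt{-111}\right) - 3932} = \frac{- \frac{5381}{2080} - 13956}{\left(-223 + i \sqrt{111}\right) - 3932} = - \frac{29033861}{2080 \left(-4155 + i \sqrt{111}\right)}$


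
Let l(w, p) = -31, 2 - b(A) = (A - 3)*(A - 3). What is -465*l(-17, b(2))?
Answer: 14415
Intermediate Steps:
b(A) = 2 - (-3 + A)² (b(A) = 2 - (A - 3)*(A - 3) = 2 - (-3 + A)*(-3 + A) = 2 - (-3 + A)²)
-465*l(-17, b(2)) = -465*(-31) = 14415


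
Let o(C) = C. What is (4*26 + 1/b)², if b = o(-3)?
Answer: 96721/9 ≈ 10747.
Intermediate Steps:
b = -3
(4*26 + 1/b)² = (4*26 + 1/(-3))² = (104 - ⅓)² = (311/3)² = 96721/9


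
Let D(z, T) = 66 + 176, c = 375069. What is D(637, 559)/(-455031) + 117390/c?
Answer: 17775107464/56889340713 ≈ 0.31245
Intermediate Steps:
D(z, T) = 242
D(637, 559)/(-455031) + 117390/c = 242/(-455031) + 117390/375069 = 242*(-1/455031) + 117390*(1/375069) = -242/455031 + 39130/125023 = 17775107464/56889340713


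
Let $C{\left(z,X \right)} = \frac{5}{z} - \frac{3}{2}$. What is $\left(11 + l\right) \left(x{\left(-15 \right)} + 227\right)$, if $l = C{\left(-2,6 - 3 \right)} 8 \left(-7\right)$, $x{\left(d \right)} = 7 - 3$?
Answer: $54285$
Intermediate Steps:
$C{\left(z,X \right)} = - \frac{3}{2} + \frac{5}{z}$ ($C{\left(z,X \right)} = \frac{5}{z} - \frac{3}{2} = - \frac{3}{2} + \frac{5}{z}$)
$x{\left(d \right)} = 4$ ($x{\left(d \right)} = 7 - 3 = 4$)
$l = 224$ ($l = \left(- \frac{3}{2} + \frac{5}{-2}\right) 8 \left(-7\right) = \left(- \frac{3}{2} + 5 \left(- \frac{1}{2}\right)\right) 8 \left(-7\right) = \left(- \frac{3}{2} - \frac{5}{2}\right) 8 \left(-7\right) = \left(-4\right) 8 \left(-7\right) = \left(-32\right) \left(-7\right) = 224$)
$\left(11 + l\right) \left(x{\left(-15 \right)} + 227\right) = \left(11 + 224\right) \left(4 + 227\right) = 235 \cdot 231 = 54285$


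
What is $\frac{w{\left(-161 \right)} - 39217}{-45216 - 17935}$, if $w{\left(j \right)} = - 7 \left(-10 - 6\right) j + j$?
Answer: $\frac{10}{11} \approx 0.90909$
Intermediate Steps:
$w{\left(j \right)} = 113 j$ ($w{\left(j \right)} = - 7 \left(-10 - 6\right) j + j = \left(-7\right) \left(-16\right) j + j = 112 j + j = 113 j$)
$\frac{w{\left(-161 \right)} - 39217}{-45216 - 17935} = \frac{113 \left(-161\right) - 39217}{-45216 - 17935} = \frac{-18193 - 39217}{-63151} = \left(-57410\right) \left(- \frac{1}{63151}\right) = \frac{10}{11}$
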